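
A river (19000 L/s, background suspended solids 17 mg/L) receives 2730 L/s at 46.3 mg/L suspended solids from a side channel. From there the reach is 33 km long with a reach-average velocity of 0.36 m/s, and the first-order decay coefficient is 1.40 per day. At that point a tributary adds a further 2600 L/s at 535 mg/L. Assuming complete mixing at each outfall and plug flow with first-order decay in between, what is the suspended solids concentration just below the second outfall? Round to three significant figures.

Mass balance: C = (19000·17.00 + 2730·46.30) / 21730 = 449400/21730 = 20.68 mg/L; combined flow 21730 L/s.
Travel time t = 33·1000 / 0.36 = 91670 s = 25.46 h.
Applying C = C₀e^(−kt): 20.68 × 0.2264 = 4.683 mg/L.
Second outfall: C = (21730·4.683 + 2600·535.0)/24330 = 61.35 mg/L.

61.4 mg/L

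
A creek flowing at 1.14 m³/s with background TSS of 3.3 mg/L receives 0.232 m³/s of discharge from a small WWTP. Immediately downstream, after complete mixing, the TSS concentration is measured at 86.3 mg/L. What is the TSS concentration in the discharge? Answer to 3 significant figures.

Mass balance: 1.140·3.300 + 0.2320·Cₑ = 1.372·86.30
→ Cₑ = (1.372·86.30 − 1.140·3.300) / 0.2320 = 494.1 mg/L.

494 mg/L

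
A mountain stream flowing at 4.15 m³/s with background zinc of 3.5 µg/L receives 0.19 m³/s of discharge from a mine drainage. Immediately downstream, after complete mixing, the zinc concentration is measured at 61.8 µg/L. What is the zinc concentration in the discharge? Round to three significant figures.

Mass balance: 4.150·3.500 + 0.1900·Cₑ = 4.340·61.80
→ Cₑ = (4.340·61.80 − 4.150·3.500) / 0.1900 = 1335 µg/L.

1340 µg/L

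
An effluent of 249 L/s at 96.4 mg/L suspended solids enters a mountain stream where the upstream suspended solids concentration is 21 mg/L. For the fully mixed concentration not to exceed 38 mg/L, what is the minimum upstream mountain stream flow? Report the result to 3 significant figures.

Set C_mix = 38: (Q·21.00 + 249.0·96.40) / (Q + 249.0) = 38
→ Q = 249.0·(96.40 − 38)/(38 − 21.00) = 855.4 L/s.

855 L/s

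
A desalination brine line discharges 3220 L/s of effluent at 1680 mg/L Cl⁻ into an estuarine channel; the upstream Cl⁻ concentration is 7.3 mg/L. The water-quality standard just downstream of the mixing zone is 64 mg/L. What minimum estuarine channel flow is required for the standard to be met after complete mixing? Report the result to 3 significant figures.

91800 L/s

Set C_mix = 64: (Q·7.300 + 3220·1680) / (Q + 3220) = 64
→ Q = 3220·(1680 − 64)/(64 − 7.300) = 91770 L/s.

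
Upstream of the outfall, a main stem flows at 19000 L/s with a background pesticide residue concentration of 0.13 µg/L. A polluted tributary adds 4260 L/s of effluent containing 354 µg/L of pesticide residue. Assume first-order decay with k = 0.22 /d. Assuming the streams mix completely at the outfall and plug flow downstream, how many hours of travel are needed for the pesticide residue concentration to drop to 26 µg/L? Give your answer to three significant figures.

99.9 h

Mass balance: C = (19000·0.1300 + 4260·354.0) / 23260 = 1511000/23260 = 64.94 µg/L.
64.94·exp(−k·t) = 26 → t = ln(64.94/26)/k = 359500 s = 99.86 h.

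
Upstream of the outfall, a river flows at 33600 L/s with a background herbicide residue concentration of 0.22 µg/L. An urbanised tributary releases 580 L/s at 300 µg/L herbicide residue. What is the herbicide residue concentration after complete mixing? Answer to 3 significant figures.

5.31 µg/L

After mixing, C = (33600·0.2200 + 580.0·300.0) / 34180 = 181400/34180 = 5.307 µg/L.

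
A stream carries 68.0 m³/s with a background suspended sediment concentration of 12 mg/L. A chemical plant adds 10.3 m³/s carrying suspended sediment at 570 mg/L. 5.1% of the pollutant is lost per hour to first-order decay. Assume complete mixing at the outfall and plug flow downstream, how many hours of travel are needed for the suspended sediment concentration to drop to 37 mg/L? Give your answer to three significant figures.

After mixing, C = (68.00·12.00 + 10.30·570.0) / 78.30 = 6687/78.30 = 85.40 mg/L.
5.1%/h lost → k = −ln(1 − 0.051) = 0.05235 h⁻¹.
85.40·exp(−k·t) = 37 → t = ln(85.40/37)/k = 57530 s = 15.98 h.

16.0 h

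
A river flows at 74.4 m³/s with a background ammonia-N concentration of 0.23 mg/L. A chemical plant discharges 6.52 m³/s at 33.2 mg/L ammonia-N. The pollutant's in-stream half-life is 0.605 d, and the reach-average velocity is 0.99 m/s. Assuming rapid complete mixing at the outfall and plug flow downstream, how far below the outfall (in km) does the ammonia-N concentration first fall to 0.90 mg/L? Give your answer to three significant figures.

Mass balance: C = (74.40·0.2300 + 6.520·33.20) / 80.92 = 233.6/80.92 = 2.887 mg/L.
Half-life 0.605 d → k = ln 2 / 0.605 = 1.146 d⁻¹.
Set 2.887·exp(−k·t) = 0.90 → t = ln(2.887/0.90)/k = 87890 s = 24.41 h.
Distance = v·t = 0.99·87890 = 87010 m = 87.01 km.

87.0 km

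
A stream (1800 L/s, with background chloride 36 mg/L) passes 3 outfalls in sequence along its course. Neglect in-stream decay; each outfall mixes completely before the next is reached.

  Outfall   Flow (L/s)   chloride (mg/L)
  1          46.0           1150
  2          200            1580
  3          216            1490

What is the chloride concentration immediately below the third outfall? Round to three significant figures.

After outfall 1: Q = 1800 + 46.00 = 1846 L/s; C = (1800·36.00 + 46.00·1150)/1846 = 63.76 mg/L.
After outfall 2: Q = 1846 + 200.0 = 2046 L/s; C = (1846·63.76 + 200.0·1580)/2046 = 212.0 mg/L.
After outfall 3: Q = 2046 + 216.0 = 2262 L/s; C = (2046·212.0 + 216.0·1490)/2262 = 334.0 mg/L.

334 mg/L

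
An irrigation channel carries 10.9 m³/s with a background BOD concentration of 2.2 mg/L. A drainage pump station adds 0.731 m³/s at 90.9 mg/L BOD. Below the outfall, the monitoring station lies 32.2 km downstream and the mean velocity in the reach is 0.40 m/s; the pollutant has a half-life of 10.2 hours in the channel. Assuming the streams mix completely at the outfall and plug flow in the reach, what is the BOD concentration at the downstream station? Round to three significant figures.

1.70 mg/L

Conservation of mass: C = (10.90·2.200 + 0.7310·90.90) / 11.63 = 90.43/11.63 = 7.775 mg/L.
Travel time t = 32.2·1000 / 0.40 = 80500 s = 22.36 h.
Half-life 10.2 h → k = ln 2 / 10.2 = 0.06796 h⁻¹ = 1.631 d⁻¹.
Applying C = C₀e^(−kt): 7.775 × 0.2188 = 1.701 mg/L.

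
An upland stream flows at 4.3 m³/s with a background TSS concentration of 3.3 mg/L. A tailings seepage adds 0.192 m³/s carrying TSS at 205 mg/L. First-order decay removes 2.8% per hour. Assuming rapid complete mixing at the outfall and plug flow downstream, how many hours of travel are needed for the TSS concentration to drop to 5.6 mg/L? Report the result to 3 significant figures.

26.6 h

Flow-weighted average: C = (4.300·3.300 + 0.1920·205.0) / 4.492 = 53.55/4.492 = 11.92 mg/L.
2.8%/h lost → k = −ln(1 − 0.028) = 0.02840 h⁻¹.
11.92·exp(−k·t) = 5.6 → t = ln(11.92/5.6)/k = 95780 s = 26.60 h.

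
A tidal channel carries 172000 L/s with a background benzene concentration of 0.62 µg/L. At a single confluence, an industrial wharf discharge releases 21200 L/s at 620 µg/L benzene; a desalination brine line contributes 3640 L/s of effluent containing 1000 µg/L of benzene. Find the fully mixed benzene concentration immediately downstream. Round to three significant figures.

85.8 µg/L

Mass balance: C = (172000·0.6200 + 21200·620.0 + 3640·1000) / 196800 = 16890000/196800 = 85.81 µg/L.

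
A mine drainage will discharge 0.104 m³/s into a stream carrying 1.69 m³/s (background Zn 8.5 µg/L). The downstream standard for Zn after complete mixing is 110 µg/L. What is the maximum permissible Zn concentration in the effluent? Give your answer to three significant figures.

At the limit, (Qr·Cr + Qe·Cₑ)/(Qr + Qe) = 110:
Cₑ = (1.794·110 − 1.690·8.500) / 0.1040 = 1759 µg/L.

1760 µg/L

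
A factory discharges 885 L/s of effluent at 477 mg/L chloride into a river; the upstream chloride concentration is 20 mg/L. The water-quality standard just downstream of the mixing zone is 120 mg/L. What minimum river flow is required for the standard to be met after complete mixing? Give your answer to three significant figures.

Set C_mix = 120: (Q·20.00 + 885.0·477.0) / (Q + 885.0) = 120
→ Q = 885.0·(477.0 − 120)/(120 − 20.00) = 3159 L/s.

3160 L/s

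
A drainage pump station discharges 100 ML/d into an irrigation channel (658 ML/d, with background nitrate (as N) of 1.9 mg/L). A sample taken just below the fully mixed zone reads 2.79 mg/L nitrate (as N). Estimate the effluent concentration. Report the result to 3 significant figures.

8.65 mg/L

Mass balance: 658.0·1.900 + 100.0·Cₑ = 758.0·2.790
→ Cₑ = (758.0·2.790 − 658.0·1.900) / 100.0 = 8.646 mg/L.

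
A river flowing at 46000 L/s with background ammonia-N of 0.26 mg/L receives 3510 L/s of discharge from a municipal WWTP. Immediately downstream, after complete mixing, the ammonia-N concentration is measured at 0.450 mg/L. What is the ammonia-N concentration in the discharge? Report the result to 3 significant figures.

Mass balance: 46000·0.2600 + 3510·Cₑ = 49510·0.4500
→ Cₑ = (49510·0.4500 − 46000·0.2600) / 3510 = 2.940 mg/L.

2.94 mg/L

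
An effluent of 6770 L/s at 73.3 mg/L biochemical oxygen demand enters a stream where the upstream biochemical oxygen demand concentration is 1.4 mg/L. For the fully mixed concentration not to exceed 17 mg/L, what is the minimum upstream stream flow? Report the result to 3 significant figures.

Set C_mix = 17: (Q·1.400 + 6770·73.30) / (Q + 6770) = 17
→ Q = 6770·(73.30 − 17)/(17 − 1.400) = 24430 L/s.

24400 L/s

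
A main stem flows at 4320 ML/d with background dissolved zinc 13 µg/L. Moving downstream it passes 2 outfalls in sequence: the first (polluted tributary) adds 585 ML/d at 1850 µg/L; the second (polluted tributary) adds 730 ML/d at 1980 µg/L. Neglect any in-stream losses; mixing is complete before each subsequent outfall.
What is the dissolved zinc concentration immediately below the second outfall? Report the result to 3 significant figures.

Below outfall 1: Q → 4905 ML/d, C = (4320·13.00 + 585.0·1850)/4905 = 232.1 µg/L.
Below outfall 2: Q → 5635 ML/d, C = (4905·232.1 + 730.0·1980)/5635 = 458.5 µg/L.

459 µg/L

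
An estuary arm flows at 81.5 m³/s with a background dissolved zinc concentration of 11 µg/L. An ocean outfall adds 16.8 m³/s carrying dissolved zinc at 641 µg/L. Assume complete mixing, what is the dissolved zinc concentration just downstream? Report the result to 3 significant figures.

After mixing, C = (81.50·11.00 + 16.80·641.0) / 98.30 = 11670/98.30 = 118.7 µg/L.

119 µg/L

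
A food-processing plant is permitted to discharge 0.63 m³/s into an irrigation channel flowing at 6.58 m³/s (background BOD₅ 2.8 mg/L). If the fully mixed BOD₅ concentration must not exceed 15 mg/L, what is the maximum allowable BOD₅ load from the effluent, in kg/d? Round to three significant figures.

7750 kg/d

Mass balance at the limit: 6.580·2.800 + 0.6300·Cₑ = 7.210·15 → Cₑ = 142.4 mg/L.
Load = 0.6300 m³/s × 142.4 g/m³ × 86 400 s/d = 7752 kg/d.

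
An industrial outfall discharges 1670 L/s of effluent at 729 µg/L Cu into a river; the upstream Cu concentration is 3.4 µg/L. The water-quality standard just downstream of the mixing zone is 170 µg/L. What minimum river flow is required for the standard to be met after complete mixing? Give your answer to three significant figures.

5600 L/s

Set C_mix = 170: (Q·3.400 + 1670·729.0) / (Q + 1670) = 170
→ Q = 1670·(729.0 − 170)/(170 − 3.400) = 5603 L/s.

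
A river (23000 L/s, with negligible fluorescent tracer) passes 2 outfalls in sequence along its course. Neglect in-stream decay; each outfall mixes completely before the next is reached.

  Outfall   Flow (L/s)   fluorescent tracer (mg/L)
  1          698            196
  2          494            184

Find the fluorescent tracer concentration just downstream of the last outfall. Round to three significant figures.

After outfall 1: Q = 23000 + 698.0 = 23700 L/s; C = (23000·0 + 698.0·196.0)/23700 = 5.773 mg/L.
After outfall 2: Q = 23700 + 494.0 = 24190 L/s; C = (23700·5.773 + 494.0·184.0)/24190 = 9.412 mg/L.

9.41 mg/L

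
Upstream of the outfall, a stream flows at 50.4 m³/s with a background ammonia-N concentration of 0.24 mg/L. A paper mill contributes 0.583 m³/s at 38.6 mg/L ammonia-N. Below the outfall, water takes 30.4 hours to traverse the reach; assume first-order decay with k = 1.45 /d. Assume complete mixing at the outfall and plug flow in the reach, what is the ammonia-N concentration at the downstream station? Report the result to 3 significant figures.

0.108 mg/L

Conservation of mass: C = (50.40·0.2400 + 0.5830·38.60) / 50.98 = 34.60/50.98 = 0.6787 mg/L.
First-order decay: C = 0.6787·exp(−k·t) = 0.6787·0.1593 = 0.1081 mg/L.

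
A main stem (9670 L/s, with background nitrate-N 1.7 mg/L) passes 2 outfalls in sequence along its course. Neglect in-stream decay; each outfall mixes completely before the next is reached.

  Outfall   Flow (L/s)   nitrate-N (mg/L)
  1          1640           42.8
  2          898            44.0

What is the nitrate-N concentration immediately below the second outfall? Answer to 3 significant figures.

Outfall 1: combined Q = 11310 L/s; C = (9670·1.700 + 1640·42.80)/11310 = 7.660 mg/L.
Outfall 2: combined Q = 12210 L/s; C = (11310·7.660 + 898.0·44.00)/12210 = 10.33 mg/L.

10.3 mg/L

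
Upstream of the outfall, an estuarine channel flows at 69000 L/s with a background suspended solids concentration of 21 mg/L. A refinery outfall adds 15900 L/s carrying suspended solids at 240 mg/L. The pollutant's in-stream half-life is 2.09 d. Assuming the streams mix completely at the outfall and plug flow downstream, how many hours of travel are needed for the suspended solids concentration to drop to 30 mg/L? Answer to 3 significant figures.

52.5 h

Flow-weighted average: C = (69000·21.00 + 15900·240.0) / 84900 = 5265000/84900 = 62.01 mg/L.
Half-life 2.09 d → k = ln 2 / 2.09 = 0.3316 d⁻¹.
62.01·exp(−k·t) = 30 → t = ln(62.01/30)/k = 189200 s = 52.55 h.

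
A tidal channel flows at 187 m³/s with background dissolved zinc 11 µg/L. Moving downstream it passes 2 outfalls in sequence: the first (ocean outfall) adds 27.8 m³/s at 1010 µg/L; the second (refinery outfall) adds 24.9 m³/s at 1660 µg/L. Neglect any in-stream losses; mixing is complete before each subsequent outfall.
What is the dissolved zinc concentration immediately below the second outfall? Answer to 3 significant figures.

Outfall 1: combined Q = 214.8 m³/s; C = (187.0·11.00 + 27.80·1010)/214.8 = 140.3 µg/L.
Outfall 2: combined Q = 239.7 m³/s; C = (214.8·140.3 + 24.90·1660)/239.7 = 298.2 µg/L.

298 µg/L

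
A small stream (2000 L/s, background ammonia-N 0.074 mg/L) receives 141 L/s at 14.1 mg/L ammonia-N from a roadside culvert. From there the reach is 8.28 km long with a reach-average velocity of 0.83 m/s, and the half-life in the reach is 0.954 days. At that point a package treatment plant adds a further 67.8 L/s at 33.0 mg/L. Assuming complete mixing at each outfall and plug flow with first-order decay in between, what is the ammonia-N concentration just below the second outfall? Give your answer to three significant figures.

Mass balance: C = (2000·0.07400 + 141.0·14.10) / 2141 = 2136/2141 = 0.9977 mg/L; combined flow 2141 L/s.
Travel time t = 8.28·1000 / 0.83 = 9976 s = 2.771 h.
Half-life 0.954 d → k = ln 2 / 0.954 = 0.7266 d⁻¹.
First-order decay: C = 0.9977·exp(−k·t) = 0.9977·0.9195 = 0.9174 mg/L.
At the second outfall, C = (2141·0.9174 + 67.80·33.00) / (2141 + 67.80) = 1.902 mg/L.

1.90 mg/L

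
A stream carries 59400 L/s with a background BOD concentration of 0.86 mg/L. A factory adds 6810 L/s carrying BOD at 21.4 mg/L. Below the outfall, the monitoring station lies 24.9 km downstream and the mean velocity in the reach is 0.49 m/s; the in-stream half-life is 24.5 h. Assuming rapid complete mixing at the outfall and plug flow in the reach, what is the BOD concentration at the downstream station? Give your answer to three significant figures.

1.99 mg/L

Conservation of mass: C = (59400·0.8600 + 6810·21.40) / 66210 = 196800/66210 = 2.973 mg/L.
Travel time t = 24.9·1000 / 0.49 = 50820 s = 14.12 h.
Half-life 24.5 h → k = ln 2 / 24.5 = 0.02829 h⁻¹ = 0.6790 d⁻¹.
First-order decay: C = 2.973·exp(−k·t) = 2.973·0.6708 = 1.994 mg/L.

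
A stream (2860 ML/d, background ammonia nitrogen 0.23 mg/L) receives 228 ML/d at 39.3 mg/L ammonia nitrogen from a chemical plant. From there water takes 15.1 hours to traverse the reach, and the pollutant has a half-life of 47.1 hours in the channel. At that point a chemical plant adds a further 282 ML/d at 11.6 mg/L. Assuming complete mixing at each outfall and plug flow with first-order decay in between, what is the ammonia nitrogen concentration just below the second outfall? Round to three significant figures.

3.26 mg/L

Flow-weighted average: C = (2860·0.2300 + 228.0·39.30) / 3088 = 9618/3088 = 3.115 mg/L; combined flow 3088 ML/d.
Half-life 47.1 h → k = ln 2 / 47.1 = 0.01472 h⁻¹ = 0.3532 d⁻¹.
Decay over the reach: 3.115·exp(−kt) = 3.115·0.8007 = 2.494 mg/L.
At the second outfall, C = (3088·2.494 + 282.0·11.60) / (3088 + 282.0) = 3.256 mg/L.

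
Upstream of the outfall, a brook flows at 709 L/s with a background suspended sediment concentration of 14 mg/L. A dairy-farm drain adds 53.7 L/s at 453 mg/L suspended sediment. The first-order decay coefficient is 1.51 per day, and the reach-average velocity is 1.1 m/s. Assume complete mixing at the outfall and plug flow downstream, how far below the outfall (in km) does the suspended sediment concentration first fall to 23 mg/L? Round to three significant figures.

42.1 km

After mixing, C = (709.0·14.00 + 53.70·453.0) / 762.7 = 34250/762.7 = 44.91 mg/L.
Set 44.91·exp(−k·t) = 23 → t = ln(44.91/23)/k = 38290 s = 10.64 h.
Distance = v·t = 1.1·38290 = 42120 m = 42.12 km.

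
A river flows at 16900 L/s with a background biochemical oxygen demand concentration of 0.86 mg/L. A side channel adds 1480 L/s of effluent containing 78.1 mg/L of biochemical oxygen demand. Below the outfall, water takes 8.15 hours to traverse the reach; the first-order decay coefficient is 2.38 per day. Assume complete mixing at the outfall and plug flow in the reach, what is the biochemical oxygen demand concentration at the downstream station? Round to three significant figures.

Mass balance: C = (16900·0.8600 + 1480·78.10) / 18380 = 130100/18380 = 7.080 mg/L.
Applying C = C₀e^(−kt): 7.080 × 0.4457 = 3.155 mg/L.

3.16 mg/L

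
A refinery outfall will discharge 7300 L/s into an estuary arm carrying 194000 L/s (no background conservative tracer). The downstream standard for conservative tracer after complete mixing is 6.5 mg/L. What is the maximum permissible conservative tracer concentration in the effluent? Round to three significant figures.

At the limit, (Qr·Cr + Qe·Cₑ)/(Qr + Qe) = 6.5:
Cₑ = (201300·6.5 − 194000·0) / 7300 = 179.2 mg/L.

179 mg/L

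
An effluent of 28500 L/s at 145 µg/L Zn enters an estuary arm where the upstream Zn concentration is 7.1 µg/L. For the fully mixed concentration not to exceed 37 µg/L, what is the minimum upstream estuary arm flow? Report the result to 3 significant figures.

Set C_mix = 37: (Q·7.100 + 28500·145.0) / (Q + 28500) = 37
→ Q = 28500·(145.0 − 37)/(37 − 7.100) = 102900 L/s.

103000 L/s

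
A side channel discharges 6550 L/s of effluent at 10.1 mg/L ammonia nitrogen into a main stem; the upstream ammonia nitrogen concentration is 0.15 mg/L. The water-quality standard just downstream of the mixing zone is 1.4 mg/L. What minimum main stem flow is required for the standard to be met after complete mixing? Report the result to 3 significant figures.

45600 L/s

Set C_mix = 1.4: (Q·0.1500 + 6550·10.10) / (Q + 6550) = 1.4
→ Q = 6550·(10.10 − 1.4)/(1.4 − 0.1500) = 45590 L/s.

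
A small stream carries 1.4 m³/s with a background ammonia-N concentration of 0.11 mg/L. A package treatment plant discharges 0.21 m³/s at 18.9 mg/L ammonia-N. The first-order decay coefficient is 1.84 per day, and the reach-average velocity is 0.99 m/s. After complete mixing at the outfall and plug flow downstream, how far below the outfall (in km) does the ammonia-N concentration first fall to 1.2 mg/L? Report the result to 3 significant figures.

Mass balance: C = (1.400·0.1100 + 0.2100·18.90) / 1.610 = 4.123/1.610 = 2.561 mg/L.
Set 2.561·exp(−k·t) = 1.2 → t = ln(2.561/1.2)/k = 35590 s = 9.887 h.
Distance = v·t = 0.99·35590 = 35240 m = 35.24 km.

35.2 km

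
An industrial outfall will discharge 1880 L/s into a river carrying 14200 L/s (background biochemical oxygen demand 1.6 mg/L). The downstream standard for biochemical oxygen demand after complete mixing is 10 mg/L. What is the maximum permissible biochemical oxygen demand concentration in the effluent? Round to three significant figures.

At the limit, (Qr·Cr + Qe·Cₑ)/(Qr + Qe) = 10:
Cₑ = (16080·10 − 14200·1.600) / 1880 = 73.45 mg/L.

73.4 mg/L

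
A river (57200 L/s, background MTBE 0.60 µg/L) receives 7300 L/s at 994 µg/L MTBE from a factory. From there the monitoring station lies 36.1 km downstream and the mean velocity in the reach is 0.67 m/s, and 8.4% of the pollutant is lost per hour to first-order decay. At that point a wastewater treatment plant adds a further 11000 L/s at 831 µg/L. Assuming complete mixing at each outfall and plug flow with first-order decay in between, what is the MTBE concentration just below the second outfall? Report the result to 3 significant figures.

Flow-weighted average: C = (57200·0.6000 + 7300·994.0) / 64500 = 7291000/64500 = 113.0 µg/L; combined flow 64500 L/s.
Travel time t = 36.1·1000 / 0.67 = 53880 s = 14.97 h.
8.4%/h lost → k = −ln(1 − 0.084) = 0.08774 h⁻¹.
Applying C = C₀e^(−kt): 113.0 × 0.2690 = 30.40 µg/L.
Second outfall: C = (64500·30.40 + 11000·831.0)/75500 = 147.0 µg/L.

147 µg/L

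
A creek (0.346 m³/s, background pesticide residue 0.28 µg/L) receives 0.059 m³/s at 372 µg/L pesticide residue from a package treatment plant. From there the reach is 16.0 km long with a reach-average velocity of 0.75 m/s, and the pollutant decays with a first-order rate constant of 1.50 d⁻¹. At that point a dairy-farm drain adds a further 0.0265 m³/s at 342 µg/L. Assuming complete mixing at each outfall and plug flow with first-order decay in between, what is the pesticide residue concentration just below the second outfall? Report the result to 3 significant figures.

56.3 µg/L

Flow-weighted average: C = (0.3460·0.2800 + 0.05900·372.0) / 0.4050 = 22.04/0.4050 = 54.43 µg/L; combined flow 0.4050 m³/s.
Travel time t = 16.0·1000 / 0.75 = 21330 s = 5.926 h.
Decay over the reach: 54.43·exp(−kt) = 54.43·0.6905 = 37.58 µg/L.
Second outfall: C = (0.4050·37.58 + 0.02650·342.0)/0.4315 = 56.28 µg/L.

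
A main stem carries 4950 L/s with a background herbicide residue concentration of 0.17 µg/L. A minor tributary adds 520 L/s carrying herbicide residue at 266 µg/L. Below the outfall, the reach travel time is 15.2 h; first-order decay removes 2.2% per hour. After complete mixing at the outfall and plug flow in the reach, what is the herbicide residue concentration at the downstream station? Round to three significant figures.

18.1 µg/L

Conservation of mass: C = (4950·0.1700 + 520.0·266.0) / 5470 = 139200/5470 = 25.44 µg/L.
2.2%/h lost → k = −ln(1 − 0.022) = 0.02225 h⁻¹.
After decay, C = 25.44 × e^(−kt) = 25.44 × 0.7131 = 18.14 µg/L.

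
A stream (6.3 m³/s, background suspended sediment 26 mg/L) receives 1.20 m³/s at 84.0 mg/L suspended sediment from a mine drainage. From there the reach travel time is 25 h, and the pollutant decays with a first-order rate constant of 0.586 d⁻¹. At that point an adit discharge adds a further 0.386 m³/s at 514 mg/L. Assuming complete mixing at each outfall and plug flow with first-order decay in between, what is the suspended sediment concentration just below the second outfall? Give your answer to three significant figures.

Mass balance: C = (6.300·26.00 + 1.200·84.00) / 7.500 = 264.6/7.500 = 35.28 mg/L; combined flow 7.500 m³/s.
Applying C = C₀e^(−kt): 35.28 × 0.5431 = 19.16 mg/L.
At the second outfall, C = (7.500·19.16 + 0.3860·514.0) / (7.500 + 0.3860) = 43.38 mg/L.

43.4 mg/L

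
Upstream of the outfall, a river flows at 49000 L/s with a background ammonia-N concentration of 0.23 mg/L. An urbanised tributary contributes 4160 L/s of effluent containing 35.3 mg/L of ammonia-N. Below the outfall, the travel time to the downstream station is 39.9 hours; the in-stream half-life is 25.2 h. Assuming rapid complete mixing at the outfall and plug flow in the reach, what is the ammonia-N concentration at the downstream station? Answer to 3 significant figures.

Mass balance: C = (49000·0.2300 + 4160·35.30) / 53160 = 158100/53160 = 2.974 mg/L.
Half-life 25.2 h → k = ln 2 / 25.2 = 0.02751 h⁻¹ = 0.6601 d⁻¹.
After decay, C = 2.974 × e^(−kt) = 2.974 × 0.3337 = 0.9926 mg/L.

0.993 mg/L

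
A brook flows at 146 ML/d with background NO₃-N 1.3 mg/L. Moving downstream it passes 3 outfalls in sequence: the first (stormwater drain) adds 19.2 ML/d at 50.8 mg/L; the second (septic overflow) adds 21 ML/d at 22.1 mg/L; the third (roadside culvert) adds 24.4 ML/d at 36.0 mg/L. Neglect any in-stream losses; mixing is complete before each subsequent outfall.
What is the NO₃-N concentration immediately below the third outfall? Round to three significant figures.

11.9 mg/L

Below outfall 1: Q → 165.2 ML/d, C = (146.0·1.300 + 19.20·50.80)/165.2 = 7.053 mg/L.
Below outfall 2: Q → 186.2 ML/d, C = (165.2·7.053 + 21.00·22.10)/186.2 = 8.750 mg/L.
Below outfall 3: Q → 210.6 ML/d, C = (186.2·8.750 + 24.40·36.00)/210.6 = 11.91 mg/L.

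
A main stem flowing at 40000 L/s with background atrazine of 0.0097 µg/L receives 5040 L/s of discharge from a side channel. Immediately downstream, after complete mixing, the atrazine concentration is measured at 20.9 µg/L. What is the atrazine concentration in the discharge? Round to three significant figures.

Mass balance: 40000·0.009700 + 5040·Cₑ = 45040·20.90
→ Cₑ = (45040·20.90 − 40000·0.009700) / 5040 = 186.7 µg/L.

187 µg/L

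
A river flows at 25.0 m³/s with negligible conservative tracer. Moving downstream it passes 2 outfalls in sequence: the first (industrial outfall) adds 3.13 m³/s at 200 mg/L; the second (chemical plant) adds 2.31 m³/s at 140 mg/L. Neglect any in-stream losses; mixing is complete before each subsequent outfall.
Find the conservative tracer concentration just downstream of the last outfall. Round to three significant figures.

After outfall 1: Q = 25.00 + 3.130 = 28.13 m³/s; C = (25.00·0 + 3.130·200.0)/28.13 = 22.25 mg/L.
After outfall 2: Q = 28.13 + 2.310 = 30.44 m³/s; C = (28.13·22.25 + 2.310·140.0)/30.44 = 31.19 mg/L.

31.2 mg/L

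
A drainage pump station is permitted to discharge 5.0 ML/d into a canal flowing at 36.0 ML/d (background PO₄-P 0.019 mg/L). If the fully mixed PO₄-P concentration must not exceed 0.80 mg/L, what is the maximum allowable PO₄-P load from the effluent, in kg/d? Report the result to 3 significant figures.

32.1 kg/d

Mass balance at the limit: 36.00·0.01900 + 5.000·Cₑ = 41.00·0.80 → Cₑ = 6.423 mg/L.
5.000 ML/d = 0.05787 m³/s. Load = 0.05787 m³/s × 6.423 g/m³ × 86 400 s/d = 32.12 kg/d.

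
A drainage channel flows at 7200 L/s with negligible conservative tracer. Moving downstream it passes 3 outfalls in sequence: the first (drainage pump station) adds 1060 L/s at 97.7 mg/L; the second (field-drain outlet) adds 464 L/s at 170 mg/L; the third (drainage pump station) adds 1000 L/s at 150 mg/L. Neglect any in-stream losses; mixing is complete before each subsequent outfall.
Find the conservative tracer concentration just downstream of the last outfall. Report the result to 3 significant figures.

34.2 mg/L

Outfall 1: combined Q = 8260 L/s; C = (7200·0 + 1060·97.70)/8260 = 12.54 mg/L.
Outfall 2: combined Q = 8724 L/s; C = (8260·12.54 + 464.0·170.0)/8724 = 20.91 mg/L.
Outfall 3: combined Q = 9724 L/s; C = (8724·20.91 + 1000·150.0)/9724 = 34.19 mg/L.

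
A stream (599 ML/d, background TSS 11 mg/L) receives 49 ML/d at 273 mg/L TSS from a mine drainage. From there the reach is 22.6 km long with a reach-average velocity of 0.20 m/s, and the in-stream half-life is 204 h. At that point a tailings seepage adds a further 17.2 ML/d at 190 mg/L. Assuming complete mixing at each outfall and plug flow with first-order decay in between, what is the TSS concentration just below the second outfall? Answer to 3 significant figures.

After mixing, C = (599.0·11.00 + 49.00·273.0) / 648.0 = 19970/648.0 = 30.81 mg/L; combined flow 648.0 ML/d.
Travel time t = 22.6·1000 / 0.20 = 113000 s = 31.39 h.
Half-life 204 h → k = ln 2 / 204 = 0.003398 h⁻¹ = 0.08155 d⁻¹.
After decay, C = 30.81 × e^(−kt) = 30.81 × 0.8988 = 27.69 mg/L.
At the second outfall, C = (648.0·27.69 + 17.20·190.0) / (648.0 + 17.20) = 31.89 mg/L.

31.9 mg/L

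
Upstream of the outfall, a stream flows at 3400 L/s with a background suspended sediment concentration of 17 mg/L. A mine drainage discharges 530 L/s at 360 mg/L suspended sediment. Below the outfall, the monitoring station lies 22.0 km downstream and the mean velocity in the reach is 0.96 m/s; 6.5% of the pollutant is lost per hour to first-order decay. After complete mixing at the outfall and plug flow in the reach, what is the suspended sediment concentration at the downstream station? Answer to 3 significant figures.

After mixing, C = (3400·17.00 + 530.0·360.0) / 3930 = 248600/3930 = 63.26 mg/L.
Travel time t = 22.0·1000 / 0.96 = 22920 s = 6.366 h.
6.5%/h lost → k = −ln(1 − 0.065) = 0.06721 h⁻¹.
Applying C = C₀e^(−kt): 63.26 × 0.6519 = 41.24 mg/L.

41.2 mg/L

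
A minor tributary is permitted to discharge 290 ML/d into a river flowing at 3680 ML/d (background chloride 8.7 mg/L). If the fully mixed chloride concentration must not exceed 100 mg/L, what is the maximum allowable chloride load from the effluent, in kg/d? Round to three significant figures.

Mass balance at the limit: 3680·8.700 + 290.0·Cₑ = 3970·100 → Cₑ = 1259 mg/L.
290.0 ML/d = 3.356 m³/s. Load = 3.356 m³/s × 1259 g/m³ × 86 400 s/d = 365000 kg/d.

365000 kg/d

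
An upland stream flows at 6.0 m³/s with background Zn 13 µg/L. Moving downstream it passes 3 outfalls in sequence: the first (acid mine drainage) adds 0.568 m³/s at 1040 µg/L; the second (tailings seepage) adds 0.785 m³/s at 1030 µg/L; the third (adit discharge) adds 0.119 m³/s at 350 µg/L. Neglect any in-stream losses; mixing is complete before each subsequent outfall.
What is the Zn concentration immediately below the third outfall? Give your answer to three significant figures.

After outfall 1: Q = 6.000 + 0.5680 = 6.568 m³/s; C = (6.000·13.00 + 0.5680·1040)/6.568 = 101.8 µg/L.
After outfall 2: Q = 6.568 + 0.7850 = 7.353 m³/s; C = (6.568·101.8 + 0.7850·1030)/7.353 = 200.9 µg/L.
After outfall 3: Q = 7.353 + 0.1190 = 7.472 m³/s; C = (7.353·200.9 + 0.1190·350.0)/7.472 = 203.3 µg/L.

203 µg/L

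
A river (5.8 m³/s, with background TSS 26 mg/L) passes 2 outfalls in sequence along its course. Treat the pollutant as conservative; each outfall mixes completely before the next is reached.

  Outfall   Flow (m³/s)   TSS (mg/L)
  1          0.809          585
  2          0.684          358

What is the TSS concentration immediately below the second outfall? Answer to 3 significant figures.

Below outfall 1: Q → 6.609 m³/s, C = (5.800·26.00 + 0.8090·585.0)/6.609 = 94.43 mg/L.
Below outfall 2: Q → 7.293 m³/s, C = (6.609·94.43 + 0.6840·358.0)/7.293 = 119.1 mg/L.

119 mg/L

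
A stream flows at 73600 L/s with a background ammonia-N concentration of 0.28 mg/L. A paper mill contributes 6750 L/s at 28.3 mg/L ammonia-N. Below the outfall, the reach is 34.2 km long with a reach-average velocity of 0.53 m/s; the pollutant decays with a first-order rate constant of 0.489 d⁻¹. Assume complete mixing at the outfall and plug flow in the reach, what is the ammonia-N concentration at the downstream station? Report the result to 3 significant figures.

1.83 mg/L

Mass balance: C = (73600·0.2800 + 6750·28.30) / 80350 = 211600/80350 = 2.634 mg/L.
Travel time t = 34.2·1000 / 0.53 = 64530 s = 17.92 h.
Decay over the reach: 2.634·exp(−kt) = 2.634·0.6940 = 1.828 mg/L.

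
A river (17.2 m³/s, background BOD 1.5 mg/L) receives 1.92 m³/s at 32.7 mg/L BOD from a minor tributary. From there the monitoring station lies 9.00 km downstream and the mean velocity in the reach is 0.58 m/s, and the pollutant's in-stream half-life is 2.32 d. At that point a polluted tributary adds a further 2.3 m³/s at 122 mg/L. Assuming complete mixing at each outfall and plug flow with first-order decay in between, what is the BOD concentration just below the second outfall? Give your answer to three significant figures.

17.0 mg/L

After mixing, C = (17.20·1.500 + 1.920·32.70) / 19.12 = 88.58/19.12 = 4.633 mg/L; combined flow 19.12 m³/s.
Travel time t = 9.00·1000 / 0.58 = 15520 s = 4.310 h.
Half-life 2.32 d → k = ln 2 / 2.32 = 0.2988 d⁻¹.
After decay, C = 4.633 × e^(−kt) = 4.633 × 0.9478 = 4.391 mg/L.
Second outfall: C = (19.12·4.391 + 2.300·122.0)/21.42 = 17.02 mg/L.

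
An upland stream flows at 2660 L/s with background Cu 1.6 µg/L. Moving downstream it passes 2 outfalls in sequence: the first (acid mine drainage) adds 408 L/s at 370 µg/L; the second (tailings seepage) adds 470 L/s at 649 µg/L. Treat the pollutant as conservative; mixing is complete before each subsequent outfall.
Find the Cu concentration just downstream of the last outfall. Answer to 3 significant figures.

130 µg/L

After outfall 1: Q = 2660 + 408.0 = 3068 L/s; C = (2660·1.600 + 408.0·370.0)/3068 = 50.59 µg/L.
After outfall 2: Q = 3068 + 470.0 = 3538 L/s; C = (3068·50.59 + 470.0·649.0)/3538 = 130.1 µg/L.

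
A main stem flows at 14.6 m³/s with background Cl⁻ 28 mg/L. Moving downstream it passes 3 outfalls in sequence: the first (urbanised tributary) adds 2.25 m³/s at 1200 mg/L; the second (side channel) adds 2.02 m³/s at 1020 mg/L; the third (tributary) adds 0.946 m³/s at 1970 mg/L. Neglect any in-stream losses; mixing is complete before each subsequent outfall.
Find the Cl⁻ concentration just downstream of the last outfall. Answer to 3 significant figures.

355 mg/L

Outfall 1: combined Q = 16.85 m³/s; C = (14.60·28.00 + 2.250·1200)/16.85 = 184.5 mg/L.
Outfall 2: combined Q = 18.87 m³/s; C = (16.85·184.5 + 2.020·1020)/18.87 = 273.9 mg/L.
Outfall 3: combined Q = 19.82 m³/s; C = (18.87·273.9 + 0.9460·1970)/19.82 = 354.9 mg/L.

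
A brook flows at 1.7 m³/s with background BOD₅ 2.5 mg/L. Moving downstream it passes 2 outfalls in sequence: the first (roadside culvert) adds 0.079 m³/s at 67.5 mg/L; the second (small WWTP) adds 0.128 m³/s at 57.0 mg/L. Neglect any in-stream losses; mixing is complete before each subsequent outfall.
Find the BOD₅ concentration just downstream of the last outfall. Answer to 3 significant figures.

8.85 mg/L

Outfall 1: combined Q = 1.779 m³/s; C = (1.700·2.500 + 0.07900·67.50)/1.779 = 5.386 mg/L.
Outfall 2: combined Q = 1.907 m³/s; C = (1.779·5.386 + 0.1280·57.00)/1.907 = 8.851 mg/L.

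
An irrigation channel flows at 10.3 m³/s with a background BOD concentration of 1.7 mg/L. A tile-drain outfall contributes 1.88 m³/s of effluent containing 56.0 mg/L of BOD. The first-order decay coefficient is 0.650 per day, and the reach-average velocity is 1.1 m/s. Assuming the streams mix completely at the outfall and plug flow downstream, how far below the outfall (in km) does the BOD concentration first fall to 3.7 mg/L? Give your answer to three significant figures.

Flow-weighted average: C = (10.30·1.700 + 1.880·56.00) / 12.18 = 122.8/12.18 = 10.08 mg/L.
Set 10.08·exp(−k·t) = 3.7 → t = ln(10.08/3.7)/k = 133200 s = 37.01 h.
Distance = v·t = 1.1·133200 = 146600 m = 146.6 km.

147 km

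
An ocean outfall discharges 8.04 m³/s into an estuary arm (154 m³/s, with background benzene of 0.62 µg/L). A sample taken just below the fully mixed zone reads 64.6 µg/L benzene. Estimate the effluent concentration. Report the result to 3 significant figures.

1290 µg/L

Mass balance: 154.0·0.6200 + 8.040·Cₑ = 162.0·64.60
→ Cₑ = (162.0·64.60 − 154.0·0.6200) / 8.040 = 1290 µg/L.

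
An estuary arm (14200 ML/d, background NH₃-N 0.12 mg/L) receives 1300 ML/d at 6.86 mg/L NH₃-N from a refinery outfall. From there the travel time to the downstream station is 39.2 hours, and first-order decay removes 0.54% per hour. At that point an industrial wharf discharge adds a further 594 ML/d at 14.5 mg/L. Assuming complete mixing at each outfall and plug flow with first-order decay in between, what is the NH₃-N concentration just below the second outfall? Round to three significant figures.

1.07 mg/L

Mixed concentration C = ΣQC/ΣQ = (14200·0.1200 + 1300·6.860) / 15500 = 10620/15500 = 0.6853 mg/L; combined flow 15500 ML/d.
0.54%/h lost → k = −ln(1 − 0.0054) = 0.005415 h⁻¹.
Decay over the reach: 0.6853·exp(−kt) = 0.6853·0.8088 = 0.5542 mg/L.
Second outfall: C = (15500·0.5542 + 594.0·14.50)/16090 = 1.069 mg/L.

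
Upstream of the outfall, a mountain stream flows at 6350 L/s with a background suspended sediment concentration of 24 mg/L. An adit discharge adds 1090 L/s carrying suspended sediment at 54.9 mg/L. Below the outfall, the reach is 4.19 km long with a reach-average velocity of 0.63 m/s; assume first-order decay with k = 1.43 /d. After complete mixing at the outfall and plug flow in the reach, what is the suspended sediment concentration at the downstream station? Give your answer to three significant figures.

25.6 mg/L

Mass balance: C = (6350·24.00 + 1090·54.90) / 7440 = 212200/7440 = 28.53 mg/L.
Travel time t = 4.19·1000 / 0.63 = 6651 s = 1.847 h.
Decay over the reach: 28.53·exp(−kt) = 28.53·0.8958 = 25.55 mg/L.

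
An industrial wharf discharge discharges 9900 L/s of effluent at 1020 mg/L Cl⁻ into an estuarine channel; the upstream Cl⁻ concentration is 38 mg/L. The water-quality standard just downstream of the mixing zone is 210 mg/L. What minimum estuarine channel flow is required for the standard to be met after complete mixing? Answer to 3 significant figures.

46600 L/s

Set C_mix = 210: (Q·38.00 + 9900·1020) / (Q + 9900) = 210
→ Q = 9900·(1020 − 210)/(210 − 38.00) = 46620 L/s.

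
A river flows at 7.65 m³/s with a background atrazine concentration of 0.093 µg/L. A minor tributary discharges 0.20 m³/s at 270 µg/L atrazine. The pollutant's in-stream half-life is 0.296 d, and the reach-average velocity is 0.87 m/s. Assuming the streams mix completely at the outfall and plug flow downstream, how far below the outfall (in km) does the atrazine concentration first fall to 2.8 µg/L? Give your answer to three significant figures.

29.3 km

After mixing, C = (7.650·0.09300 + 0.2000·270.0) / 7.850 = 54.71/7.850 = 6.970 µg/L.
Half-life 0.296 d → k = ln 2 / 0.296 = 2.342 d⁻¹.
Set 6.970·exp(−k·t) = 2.8 → t = ln(6.970/2.8)/k = 33650 s = 9.346 h.
Distance = v·t = 0.87·33650 = 29270 m = 29.27 km.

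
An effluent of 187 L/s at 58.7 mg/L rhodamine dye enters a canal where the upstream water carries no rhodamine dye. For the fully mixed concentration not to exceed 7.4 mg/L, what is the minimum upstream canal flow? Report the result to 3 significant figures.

Set C_mix = 7.4: (Q·0 + 187.0·58.70) / (Q + 187.0) = 7.4
→ Q = 187.0·(58.70 − 7.4)/(7.4 − 0) = 1296 L/s.

1300 L/s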